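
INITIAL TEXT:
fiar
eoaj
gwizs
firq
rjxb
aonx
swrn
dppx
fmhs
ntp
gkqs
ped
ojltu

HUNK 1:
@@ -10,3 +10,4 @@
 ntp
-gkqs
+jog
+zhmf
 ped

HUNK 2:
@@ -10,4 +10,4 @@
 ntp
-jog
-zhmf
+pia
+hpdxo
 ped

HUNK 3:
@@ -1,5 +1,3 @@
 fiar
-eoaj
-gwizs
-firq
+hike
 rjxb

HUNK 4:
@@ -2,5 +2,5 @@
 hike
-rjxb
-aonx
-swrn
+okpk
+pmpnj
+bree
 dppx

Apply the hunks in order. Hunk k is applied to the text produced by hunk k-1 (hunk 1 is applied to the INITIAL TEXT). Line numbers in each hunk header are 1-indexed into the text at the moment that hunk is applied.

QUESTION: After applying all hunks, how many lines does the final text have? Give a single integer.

Hunk 1: at line 10 remove [gkqs] add [jog,zhmf] -> 14 lines: fiar eoaj gwizs firq rjxb aonx swrn dppx fmhs ntp jog zhmf ped ojltu
Hunk 2: at line 10 remove [jog,zhmf] add [pia,hpdxo] -> 14 lines: fiar eoaj gwizs firq rjxb aonx swrn dppx fmhs ntp pia hpdxo ped ojltu
Hunk 3: at line 1 remove [eoaj,gwizs,firq] add [hike] -> 12 lines: fiar hike rjxb aonx swrn dppx fmhs ntp pia hpdxo ped ojltu
Hunk 4: at line 2 remove [rjxb,aonx,swrn] add [okpk,pmpnj,bree] -> 12 lines: fiar hike okpk pmpnj bree dppx fmhs ntp pia hpdxo ped ojltu
Final line count: 12

Answer: 12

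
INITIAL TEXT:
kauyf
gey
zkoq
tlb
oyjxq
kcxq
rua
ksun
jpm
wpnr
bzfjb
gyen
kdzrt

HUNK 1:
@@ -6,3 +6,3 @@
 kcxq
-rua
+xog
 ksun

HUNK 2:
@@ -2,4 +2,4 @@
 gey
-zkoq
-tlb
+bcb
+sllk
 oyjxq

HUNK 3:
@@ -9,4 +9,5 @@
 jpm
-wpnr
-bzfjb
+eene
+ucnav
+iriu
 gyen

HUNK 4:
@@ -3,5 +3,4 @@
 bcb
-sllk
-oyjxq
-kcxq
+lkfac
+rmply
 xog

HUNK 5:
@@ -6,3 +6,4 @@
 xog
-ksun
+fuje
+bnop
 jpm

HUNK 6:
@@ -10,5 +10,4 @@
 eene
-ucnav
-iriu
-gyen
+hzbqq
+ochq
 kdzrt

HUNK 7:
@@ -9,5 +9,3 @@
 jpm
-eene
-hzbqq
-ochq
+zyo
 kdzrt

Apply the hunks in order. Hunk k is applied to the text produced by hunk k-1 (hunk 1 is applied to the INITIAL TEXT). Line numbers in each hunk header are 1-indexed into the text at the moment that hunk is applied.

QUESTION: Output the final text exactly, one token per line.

Hunk 1: at line 6 remove [rua] add [xog] -> 13 lines: kauyf gey zkoq tlb oyjxq kcxq xog ksun jpm wpnr bzfjb gyen kdzrt
Hunk 2: at line 2 remove [zkoq,tlb] add [bcb,sllk] -> 13 lines: kauyf gey bcb sllk oyjxq kcxq xog ksun jpm wpnr bzfjb gyen kdzrt
Hunk 3: at line 9 remove [wpnr,bzfjb] add [eene,ucnav,iriu] -> 14 lines: kauyf gey bcb sllk oyjxq kcxq xog ksun jpm eene ucnav iriu gyen kdzrt
Hunk 4: at line 3 remove [sllk,oyjxq,kcxq] add [lkfac,rmply] -> 13 lines: kauyf gey bcb lkfac rmply xog ksun jpm eene ucnav iriu gyen kdzrt
Hunk 5: at line 6 remove [ksun] add [fuje,bnop] -> 14 lines: kauyf gey bcb lkfac rmply xog fuje bnop jpm eene ucnav iriu gyen kdzrt
Hunk 6: at line 10 remove [ucnav,iriu,gyen] add [hzbqq,ochq] -> 13 lines: kauyf gey bcb lkfac rmply xog fuje bnop jpm eene hzbqq ochq kdzrt
Hunk 7: at line 9 remove [eene,hzbqq,ochq] add [zyo] -> 11 lines: kauyf gey bcb lkfac rmply xog fuje bnop jpm zyo kdzrt

Answer: kauyf
gey
bcb
lkfac
rmply
xog
fuje
bnop
jpm
zyo
kdzrt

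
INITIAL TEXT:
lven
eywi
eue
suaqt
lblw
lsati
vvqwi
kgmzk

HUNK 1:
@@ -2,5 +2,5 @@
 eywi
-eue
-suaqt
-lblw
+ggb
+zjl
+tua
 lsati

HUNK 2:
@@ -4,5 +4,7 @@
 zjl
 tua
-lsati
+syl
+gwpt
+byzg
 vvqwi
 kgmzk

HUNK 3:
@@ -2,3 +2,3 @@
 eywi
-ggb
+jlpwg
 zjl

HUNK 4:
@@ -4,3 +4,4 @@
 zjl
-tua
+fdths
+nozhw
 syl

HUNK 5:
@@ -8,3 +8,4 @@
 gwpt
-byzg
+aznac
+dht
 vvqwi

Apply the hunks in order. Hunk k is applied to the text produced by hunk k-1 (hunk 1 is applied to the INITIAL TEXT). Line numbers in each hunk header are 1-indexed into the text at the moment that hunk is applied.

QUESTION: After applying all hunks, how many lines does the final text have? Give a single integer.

Answer: 12

Derivation:
Hunk 1: at line 2 remove [eue,suaqt,lblw] add [ggb,zjl,tua] -> 8 lines: lven eywi ggb zjl tua lsati vvqwi kgmzk
Hunk 2: at line 4 remove [lsati] add [syl,gwpt,byzg] -> 10 lines: lven eywi ggb zjl tua syl gwpt byzg vvqwi kgmzk
Hunk 3: at line 2 remove [ggb] add [jlpwg] -> 10 lines: lven eywi jlpwg zjl tua syl gwpt byzg vvqwi kgmzk
Hunk 4: at line 4 remove [tua] add [fdths,nozhw] -> 11 lines: lven eywi jlpwg zjl fdths nozhw syl gwpt byzg vvqwi kgmzk
Hunk 5: at line 8 remove [byzg] add [aznac,dht] -> 12 lines: lven eywi jlpwg zjl fdths nozhw syl gwpt aznac dht vvqwi kgmzk
Final line count: 12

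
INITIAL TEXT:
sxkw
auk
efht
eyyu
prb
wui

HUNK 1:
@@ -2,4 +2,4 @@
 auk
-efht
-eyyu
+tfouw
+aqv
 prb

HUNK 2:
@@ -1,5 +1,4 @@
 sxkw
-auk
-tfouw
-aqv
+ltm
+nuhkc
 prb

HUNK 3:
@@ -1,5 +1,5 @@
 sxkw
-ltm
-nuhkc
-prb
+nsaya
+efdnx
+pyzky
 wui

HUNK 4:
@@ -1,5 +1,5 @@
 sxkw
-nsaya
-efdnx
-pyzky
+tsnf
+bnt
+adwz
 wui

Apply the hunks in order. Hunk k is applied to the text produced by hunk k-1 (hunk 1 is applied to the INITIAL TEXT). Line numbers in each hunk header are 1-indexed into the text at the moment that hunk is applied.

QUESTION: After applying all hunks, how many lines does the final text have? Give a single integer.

Hunk 1: at line 2 remove [efht,eyyu] add [tfouw,aqv] -> 6 lines: sxkw auk tfouw aqv prb wui
Hunk 2: at line 1 remove [auk,tfouw,aqv] add [ltm,nuhkc] -> 5 lines: sxkw ltm nuhkc prb wui
Hunk 3: at line 1 remove [ltm,nuhkc,prb] add [nsaya,efdnx,pyzky] -> 5 lines: sxkw nsaya efdnx pyzky wui
Hunk 4: at line 1 remove [nsaya,efdnx,pyzky] add [tsnf,bnt,adwz] -> 5 lines: sxkw tsnf bnt adwz wui
Final line count: 5

Answer: 5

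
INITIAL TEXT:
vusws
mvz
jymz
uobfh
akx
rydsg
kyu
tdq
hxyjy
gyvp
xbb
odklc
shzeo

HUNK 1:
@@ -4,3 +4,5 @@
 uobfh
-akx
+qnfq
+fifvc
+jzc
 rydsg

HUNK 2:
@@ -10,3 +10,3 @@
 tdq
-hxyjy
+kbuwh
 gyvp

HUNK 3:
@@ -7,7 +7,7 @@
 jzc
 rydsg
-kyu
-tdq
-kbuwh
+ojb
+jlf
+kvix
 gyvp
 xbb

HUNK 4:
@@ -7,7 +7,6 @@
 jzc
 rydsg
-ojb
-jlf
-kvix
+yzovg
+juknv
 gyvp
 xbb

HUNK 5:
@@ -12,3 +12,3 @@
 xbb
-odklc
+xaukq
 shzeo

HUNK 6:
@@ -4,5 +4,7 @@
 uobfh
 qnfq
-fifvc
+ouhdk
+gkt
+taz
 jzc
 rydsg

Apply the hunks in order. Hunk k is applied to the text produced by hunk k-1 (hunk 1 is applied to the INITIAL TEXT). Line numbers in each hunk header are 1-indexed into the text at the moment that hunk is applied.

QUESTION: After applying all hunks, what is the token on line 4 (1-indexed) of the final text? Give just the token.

Hunk 1: at line 4 remove [akx] add [qnfq,fifvc,jzc] -> 15 lines: vusws mvz jymz uobfh qnfq fifvc jzc rydsg kyu tdq hxyjy gyvp xbb odklc shzeo
Hunk 2: at line 10 remove [hxyjy] add [kbuwh] -> 15 lines: vusws mvz jymz uobfh qnfq fifvc jzc rydsg kyu tdq kbuwh gyvp xbb odklc shzeo
Hunk 3: at line 7 remove [kyu,tdq,kbuwh] add [ojb,jlf,kvix] -> 15 lines: vusws mvz jymz uobfh qnfq fifvc jzc rydsg ojb jlf kvix gyvp xbb odklc shzeo
Hunk 4: at line 7 remove [ojb,jlf,kvix] add [yzovg,juknv] -> 14 lines: vusws mvz jymz uobfh qnfq fifvc jzc rydsg yzovg juknv gyvp xbb odklc shzeo
Hunk 5: at line 12 remove [odklc] add [xaukq] -> 14 lines: vusws mvz jymz uobfh qnfq fifvc jzc rydsg yzovg juknv gyvp xbb xaukq shzeo
Hunk 6: at line 4 remove [fifvc] add [ouhdk,gkt,taz] -> 16 lines: vusws mvz jymz uobfh qnfq ouhdk gkt taz jzc rydsg yzovg juknv gyvp xbb xaukq shzeo
Final line 4: uobfh

Answer: uobfh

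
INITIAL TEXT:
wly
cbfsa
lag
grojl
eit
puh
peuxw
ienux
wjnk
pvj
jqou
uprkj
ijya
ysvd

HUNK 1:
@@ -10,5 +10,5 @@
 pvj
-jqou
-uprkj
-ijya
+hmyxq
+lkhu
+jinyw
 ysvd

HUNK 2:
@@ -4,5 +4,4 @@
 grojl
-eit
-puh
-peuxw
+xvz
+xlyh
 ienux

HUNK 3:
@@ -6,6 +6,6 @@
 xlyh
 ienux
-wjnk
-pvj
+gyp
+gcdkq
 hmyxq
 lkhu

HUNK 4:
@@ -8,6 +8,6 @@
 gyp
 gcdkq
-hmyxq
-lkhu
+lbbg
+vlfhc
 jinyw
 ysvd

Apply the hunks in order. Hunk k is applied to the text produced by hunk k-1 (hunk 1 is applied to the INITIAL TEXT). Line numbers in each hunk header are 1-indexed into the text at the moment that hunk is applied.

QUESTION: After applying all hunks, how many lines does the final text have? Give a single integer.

Hunk 1: at line 10 remove [jqou,uprkj,ijya] add [hmyxq,lkhu,jinyw] -> 14 lines: wly cbfsa lag grojl eit puh peuxw ienux wjnk pvj hmyxq lkhu jinyw ysvd
Hunk 2: at line 4 remove [eit,puh,peuxw] add [xvz,xlyh] -> 13 lines: wly cbfsa lag grojl xvz xlyh ienux wjnk pvj hmyxq lkhu jinyw ysvd
Hunk 3: at line 6 remove [wjnk,pvj] add [gyp,gcdkq] -> 13 lines: wly cbfsa lag grojl xvz xlyh ienux gyp gcdkq hmyxq lkhu jinyw ysvd
Hunk 4: at line 8 remove [hmyxq,lkhu] add [lbbg,vlfhc] -> 13 lines: wly cbfsa lag grojl xvz xlyh ienux gyp gcdkq lbbg vlfhc jinyw ysvd
Final line count: 13

Answer: 13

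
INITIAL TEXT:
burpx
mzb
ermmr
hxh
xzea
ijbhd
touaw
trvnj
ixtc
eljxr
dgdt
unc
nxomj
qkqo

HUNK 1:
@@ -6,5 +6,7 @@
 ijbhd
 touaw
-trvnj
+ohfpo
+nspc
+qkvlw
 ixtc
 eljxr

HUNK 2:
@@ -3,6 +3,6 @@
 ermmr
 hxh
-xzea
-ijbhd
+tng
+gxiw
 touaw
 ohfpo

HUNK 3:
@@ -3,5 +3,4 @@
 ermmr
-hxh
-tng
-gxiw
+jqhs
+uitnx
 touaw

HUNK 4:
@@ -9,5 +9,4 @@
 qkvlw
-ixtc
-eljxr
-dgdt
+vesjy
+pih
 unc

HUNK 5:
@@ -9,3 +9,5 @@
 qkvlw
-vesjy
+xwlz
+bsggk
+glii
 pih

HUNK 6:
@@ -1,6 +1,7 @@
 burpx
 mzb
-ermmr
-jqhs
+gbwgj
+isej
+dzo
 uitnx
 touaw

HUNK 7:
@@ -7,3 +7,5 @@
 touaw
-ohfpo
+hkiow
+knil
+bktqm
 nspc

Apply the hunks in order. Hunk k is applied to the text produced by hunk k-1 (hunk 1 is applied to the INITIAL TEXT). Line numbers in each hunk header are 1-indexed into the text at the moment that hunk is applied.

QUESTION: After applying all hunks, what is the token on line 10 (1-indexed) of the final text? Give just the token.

Hunk 1: at line 6 remove [trvnj] add [ohfpo,nspc,qkvlw] -> 16 lines: burpx mzb ermmr hxh xzea ijbhd touaw ohfpo nspc qkvlw ixtc eljxr dgdt unc nxomj qkqo
Hunk 2: at line 3 remove [xzea,ijbhd] add [tng,gxiw] -> 16 lines: burpx mzb ermmr hxh tng gxiw touaw ohfpo nspc qkvlw ixtc eljxr dgdt unc nxomj qkqo
Hunk 3: at line 3 remove [hxh,tng,gxiw] add [jqhs,uitnx] -> 15 lines: burpx mzb ermmr jqhs uitnx touaw ohfpo nspc qkvlw ixtc eljxr dgdt unc nxomj qkqo
Hunk 4: at line 9 remove [ixtc,eljxr,dgdt] add [vesjy,pih] -> 14 lines: burpx mzb ermmr jqhs uitnx touaw ohfpo nspc qkvlw vesjy pih unc nxomj qkqo
Hunk 5: at line 9 remove [vesjy] add [xwlz,bsggk,glii] -> 16 lines: burpx mzb ermmr jqhs uitnx touaw ohfpo nspc qkvlw xwlz bsggk glii pih unc nxomj qkqo
Hunk 6: at line 1 remove [ermmr,jqhs] add [gbwgj,isej,dzo] -> 17 lines: burpx mzb gbwgj isej dzo uitnx touaw ohfpo nspc qkvlw xwlz bsggk glii pih unc nxomj qkqo
Hunk 7: at line 7 remove [ohfpo] add [hkiow,knil,bktqm] -> 19 lines: burpx mzb gbwgj isej dzo uitnx touaw hkiow knil bktqm nspc qkvlw xwlz bsggk glii pih unc nxomj qkqo
Final line 10: bktqm

Answer: bktqm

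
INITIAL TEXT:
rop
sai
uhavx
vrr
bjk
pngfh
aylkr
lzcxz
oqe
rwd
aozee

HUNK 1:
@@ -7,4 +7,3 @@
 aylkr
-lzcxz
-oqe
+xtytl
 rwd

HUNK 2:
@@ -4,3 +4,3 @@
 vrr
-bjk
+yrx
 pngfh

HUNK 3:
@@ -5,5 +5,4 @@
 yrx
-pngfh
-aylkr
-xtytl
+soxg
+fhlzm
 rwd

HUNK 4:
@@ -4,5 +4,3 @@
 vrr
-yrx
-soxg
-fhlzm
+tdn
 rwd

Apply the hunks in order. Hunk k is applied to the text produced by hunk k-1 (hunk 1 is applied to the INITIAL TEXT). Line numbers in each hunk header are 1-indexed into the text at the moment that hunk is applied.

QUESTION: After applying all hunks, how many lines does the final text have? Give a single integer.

Hunk 1: at line 7 remove [lzcxz,oqe] add [xtytl] -> 10 lines: rop sai uhavx vrr bjk pngfh aylkr xtytl rwd aozee
Hunk 2: at line 4 remove [bjk] add [yrx] -> 10 lines: rop sai uhavx vrr yrx pngfh aylkr xtytl rwd aozee
Hunk 3: at line 5 remove [pngfh,aylkr,xtytl] add [soxg,fhlzm] -> 9 lines: rop sai uhavx vrr yrx soxg fhlzm rwd aozee
Hunk 4: at line 4 remove [yrx,soxg,fhlzm] add [tdn] -> 7 lines: rop sai uhavx vrr tdn rwd aozee
Final line count: 7

Answer: 7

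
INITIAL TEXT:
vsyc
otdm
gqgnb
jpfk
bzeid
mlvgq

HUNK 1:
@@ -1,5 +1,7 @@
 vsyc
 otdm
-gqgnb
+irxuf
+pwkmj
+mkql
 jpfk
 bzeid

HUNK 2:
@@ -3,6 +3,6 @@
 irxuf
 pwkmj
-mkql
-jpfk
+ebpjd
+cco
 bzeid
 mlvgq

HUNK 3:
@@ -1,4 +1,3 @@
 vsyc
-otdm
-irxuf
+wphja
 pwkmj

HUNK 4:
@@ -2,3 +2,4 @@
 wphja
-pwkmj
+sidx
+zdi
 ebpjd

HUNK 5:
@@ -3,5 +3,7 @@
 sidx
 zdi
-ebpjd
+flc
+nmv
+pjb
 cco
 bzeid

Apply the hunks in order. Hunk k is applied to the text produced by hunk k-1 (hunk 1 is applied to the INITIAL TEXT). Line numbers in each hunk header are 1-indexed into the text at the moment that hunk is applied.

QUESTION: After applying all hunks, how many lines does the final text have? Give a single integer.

Hunk 1: at line 1 remove [gqgnb] add [irxuf,pwkmj,mkql] -> 8 lines: vsyc otdm irxuf pwkmj mkql jpfk bzeid mlvgq
Hunk 2: at line 3 remove [mkql,jpfk] add [ebpjd,cco] -> 8 lines: vsyc otdm irxuf pwkmj ebpjd cco bzeid mlvgq
Hunk 3: at line 1 remove [otdm,irxuf] add [wphja] -> 7 lines: vsyc wphja pwkmj ebpjd cco bzeid mlvgq
Hunk 4: at line 2 remove [pwkmj] add [sidx,zdi] -> 8 lines: vsyc wphja sidx zdi ebpjd cco bzeid mlvgq
Hunk 5: at line 3 remove [ebpjd] add [flc,nmv,pjb] -> 10 lines: vsyc wphja sidx zdi flc nmv pjb cco bzeid mlvgq
Final line count: 10

Answer: 10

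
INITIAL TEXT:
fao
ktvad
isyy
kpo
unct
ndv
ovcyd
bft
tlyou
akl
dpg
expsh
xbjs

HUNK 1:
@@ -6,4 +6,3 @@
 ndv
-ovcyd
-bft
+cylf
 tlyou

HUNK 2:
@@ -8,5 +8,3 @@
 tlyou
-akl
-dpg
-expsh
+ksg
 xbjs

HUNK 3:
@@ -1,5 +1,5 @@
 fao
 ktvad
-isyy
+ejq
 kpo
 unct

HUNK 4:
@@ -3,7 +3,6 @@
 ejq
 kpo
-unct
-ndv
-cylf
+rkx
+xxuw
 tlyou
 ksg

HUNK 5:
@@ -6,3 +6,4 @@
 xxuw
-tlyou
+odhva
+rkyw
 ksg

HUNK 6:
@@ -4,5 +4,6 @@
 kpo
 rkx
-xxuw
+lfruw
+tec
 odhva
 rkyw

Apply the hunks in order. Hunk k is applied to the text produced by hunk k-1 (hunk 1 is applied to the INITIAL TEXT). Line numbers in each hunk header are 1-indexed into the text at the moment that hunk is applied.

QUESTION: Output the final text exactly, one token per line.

Answer: fao
ktvad
ejq
kpo
rkx
lfruw
tec
odhva
rkyw
ksg
xbjs

Derivation:
Hunk 1: at line 6 remove [ovcyd,bft] add [cylf] -> 12 lines: fao ktvad isyy kpo unct ndv cylf tlyou akl dpg expsh xbjs
Hunk 2: at line 8 remove [akl,dpg,expsh] add [ksg] -> 10 lines: fao ktvad isyy kpo unct ndv cylf tlyou ksg xbjs
Hunk 3: at line 1 remove [isyy] add [ejq] -> 10 lines: fao ktvad ejq kpo unct ndv cylf tlyou ksg xbjs
Hunk 4: at line 3 remove [unct,ndv,cylf] add [rkx,xxuw] -> 9 lines: fao ktvad ejq kpo rkx xxuw tlyou ksg xbjs
Hunk 5: at line 6 remove [tlyou] add [odhva,rkyw] -> 10 lines: fao ktvad ejq kpo rkx xxuw odhva rkyw ksg xbjs
Hunk 6: at line 4 remove [xxuw] add [lfruw,tec] -> 11 lines: fao ktvad ejq kpo rkx lfruw tec odhva rkyw ksg xbjs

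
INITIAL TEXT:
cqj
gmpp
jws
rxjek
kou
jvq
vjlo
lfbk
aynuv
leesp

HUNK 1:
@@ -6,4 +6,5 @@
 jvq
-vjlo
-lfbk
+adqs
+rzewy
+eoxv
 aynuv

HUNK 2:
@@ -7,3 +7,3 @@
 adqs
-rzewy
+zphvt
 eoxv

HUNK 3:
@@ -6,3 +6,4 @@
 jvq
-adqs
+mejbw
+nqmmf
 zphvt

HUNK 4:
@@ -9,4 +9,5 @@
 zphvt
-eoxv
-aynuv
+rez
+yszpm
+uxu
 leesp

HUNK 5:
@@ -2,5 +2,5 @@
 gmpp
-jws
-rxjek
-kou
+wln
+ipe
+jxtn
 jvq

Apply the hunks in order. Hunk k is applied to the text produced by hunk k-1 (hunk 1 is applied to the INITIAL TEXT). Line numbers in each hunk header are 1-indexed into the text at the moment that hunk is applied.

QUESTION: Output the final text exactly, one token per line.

Hunk 1: at line 6 remove [vjlo,lfbk] add [adqs,rzewy,eoxv] -> 11 lines: cqj gmpp jws rxjek kou jvq adqs rzewy eoxv aynuv leesp
Hunk 2: at line 7 remove [rzewy] add [zphvt] -> 11 lines: cqj gmpp jws rxjek kou jvq adqs zphvt eoxv aynuv leesp
Hunk 3: at line 6 remove [adqs] add [mejbw,nqmmf] -> 12 lines: cqj gmpp jws rxjek kou jvq mejbw nqmmf zphvt eoxv aynuv leesp
Hunk 4: at line 9 remove [eoxv,aynuv] add [rez,yszpm,uxu] -> 13 lines: cqj gmpp jws rxjek kou jvq mejbw nqmmf zphvt rez yszpm uxu leesp
Hunk 5: at line 2 remove [jws,rxjek,kou] add [wln,ipe,jxtn] -> 13 lines: cqj gmpp wln ipe jxtn jvq mejbw nqmmf zphvt rez yszpm uxu leesp

Answer: cqj
gmpp
wln
ipe
jxtn
jvq
mejbw
nqmmf
zphvt
rez
yszpm
uxu
leesp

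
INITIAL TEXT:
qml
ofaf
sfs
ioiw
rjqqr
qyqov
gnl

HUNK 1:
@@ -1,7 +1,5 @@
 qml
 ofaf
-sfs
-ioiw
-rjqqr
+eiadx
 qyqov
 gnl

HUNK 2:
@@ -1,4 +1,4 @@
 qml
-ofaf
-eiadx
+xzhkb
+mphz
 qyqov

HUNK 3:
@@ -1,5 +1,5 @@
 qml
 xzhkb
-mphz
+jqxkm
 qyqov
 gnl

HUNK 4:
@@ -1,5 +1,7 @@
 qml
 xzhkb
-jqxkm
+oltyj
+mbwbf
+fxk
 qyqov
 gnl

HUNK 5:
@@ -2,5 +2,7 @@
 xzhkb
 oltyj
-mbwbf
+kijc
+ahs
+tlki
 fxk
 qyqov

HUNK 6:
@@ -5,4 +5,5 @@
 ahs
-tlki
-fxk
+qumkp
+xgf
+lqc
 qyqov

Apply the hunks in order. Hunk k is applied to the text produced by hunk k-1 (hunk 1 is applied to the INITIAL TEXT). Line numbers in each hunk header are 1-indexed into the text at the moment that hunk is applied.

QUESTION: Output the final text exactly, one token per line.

Answer: qml
xzhkb
oltyj
kijc
ahs
qumkp
xgf
lqc
qyqov
gnl

Derivation:
Hunk 1: at line 1 remove [sfs,ioiw,rjqqr] add [eiadx] -> 5 lines: qml ofaf eiadx qyqov gnl
Hunk 2: at line 1 remove [ofaf,eiadx] add [xzhkb,mphz] -> 5 lines: qml xzhkb mphz qyqov gnl
Hunk 3: at line 1 remove [mphz] add [jqxkm] -> 5 lines: qml xzhkb jqxkm qyqov gnl
Hunk 4: at line 1 remove [jqxkm] add [oltyj,mbwbf,fxk] -> 7 lines: qml xzhkb oltyj mbwbf fxk qyqov gnl
Hunk 5: at line 2 remove [mbwbf] add [kijc,ahs,tlki] -> 9 lines: qml xzhkb oltyj kijc ahs tlki fxk qyqov gnl
Hunk 6: at line 5 remove [tlki,fxk] add [qumkp,xgf,lqc] -> 10 lines: qml xzhkb oltyj kijc ahs qumkp xgf lqc qyqov gnl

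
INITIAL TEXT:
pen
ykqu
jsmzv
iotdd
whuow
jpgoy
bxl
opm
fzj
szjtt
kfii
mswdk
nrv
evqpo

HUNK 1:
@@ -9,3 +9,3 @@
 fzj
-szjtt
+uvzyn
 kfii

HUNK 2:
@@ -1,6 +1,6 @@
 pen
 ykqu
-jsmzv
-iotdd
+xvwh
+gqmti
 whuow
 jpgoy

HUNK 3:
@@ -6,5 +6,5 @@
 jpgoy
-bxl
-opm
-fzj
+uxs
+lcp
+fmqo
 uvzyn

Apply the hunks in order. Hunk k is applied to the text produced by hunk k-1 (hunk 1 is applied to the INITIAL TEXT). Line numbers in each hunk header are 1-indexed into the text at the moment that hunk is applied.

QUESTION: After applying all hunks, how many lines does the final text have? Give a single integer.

Answer: 14

Derivation:
Hunk 1: at line 9 remove [szjtt] add [uvzyn] -> 14 lines: pen ykqu jsmzv iotdd whuow jpgoy bxl opm fzj uvzyn kfii mswdk nrv evqpo
Hunk 2: at line 1 remove [jsmzv,iotdd] add [xvwh,gqmti] -> 14 lines: pen ykqu xvwh gqmti whuow jpgoy bxl opm fzj uvzyn kfii mswdk nrv evqpo
Hunk 3: at line 6 remove [bxl,opm,fzj] add [uxs,lcp,fmqo] -> 14 lines: pen ykqu xvwh gqmti whuow jpgoy uxs lcp fmqo uvzyn kfii mswdk nrv evqpo
Final line count: 14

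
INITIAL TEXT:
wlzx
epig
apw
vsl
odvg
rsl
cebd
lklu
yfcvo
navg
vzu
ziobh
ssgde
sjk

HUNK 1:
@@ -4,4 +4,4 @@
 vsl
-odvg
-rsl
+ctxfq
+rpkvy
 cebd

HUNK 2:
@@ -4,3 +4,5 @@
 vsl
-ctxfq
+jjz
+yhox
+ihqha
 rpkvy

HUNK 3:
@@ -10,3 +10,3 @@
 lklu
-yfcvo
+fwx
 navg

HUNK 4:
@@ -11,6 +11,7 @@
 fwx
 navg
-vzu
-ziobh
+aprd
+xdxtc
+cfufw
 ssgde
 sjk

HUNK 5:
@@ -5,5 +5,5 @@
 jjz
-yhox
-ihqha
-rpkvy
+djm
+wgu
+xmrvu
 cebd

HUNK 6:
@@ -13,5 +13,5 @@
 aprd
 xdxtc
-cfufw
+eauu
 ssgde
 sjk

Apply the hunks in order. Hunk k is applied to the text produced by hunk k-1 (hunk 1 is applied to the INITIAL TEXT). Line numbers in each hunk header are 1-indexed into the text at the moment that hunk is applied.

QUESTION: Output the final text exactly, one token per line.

Hunk 1: at line 4 remove [odvg,rsl] add [ctxfq,rpkvy] -> 14 lines: wlzx epig apw vsl ctxfq rpkvy cebd lklu yfcvo navg vzu ziobh ssgde sjk
Hunk 2: at line 4 remove [ctxfq] add [jjz,yhox,ihqha] -> 16 lines: wlzx epig apw vsl jjz yhox ihqha rpkvy cebd lklu yfcvo navg vzu ziobh ssgde sjk
Hunk 3: at line 10 remove [yfcvo] add [fwx] -> 16 lines: wlzx epig apw vsl jjz yhox ihqha rpkvy cebd lklu fwx navg vzu ziobh ssgde sjk
Hunk 4: at line 11 remove [vzu,ziobh] add [aprd,xdxtc,cfufw] -> 17 lines: wlzx epig apw vsl jjz yhox ihqha rpkvy cebd lklu fwx navg aprd xdxtc cfufw ssgde sjk
Hunk 5: at line 5 remove [yhox,ihqha,rpkvy] add [djm,wgu,xmrvu] -> 17 lines: wlzx epig apw vsl jjz djm wgu xmrvu cebd lklu fwx navg aprd xdxtc cfufw ssgde sjk
Hunk 6: at line 13 remove [cfufw] add [eauu] -> 17 lines: wlzx epig apw vsl jjz djm wgu xmrvu cebd lklu fwx navg aprd xdxtc eauu ssgde sjk

Answer: wlzx
epig
apw
vsl
jjz
djm
wgu
xmrvu
cebd
lklu
fwx
navg
aprd
xdxtc
eauu
ssgde
sjk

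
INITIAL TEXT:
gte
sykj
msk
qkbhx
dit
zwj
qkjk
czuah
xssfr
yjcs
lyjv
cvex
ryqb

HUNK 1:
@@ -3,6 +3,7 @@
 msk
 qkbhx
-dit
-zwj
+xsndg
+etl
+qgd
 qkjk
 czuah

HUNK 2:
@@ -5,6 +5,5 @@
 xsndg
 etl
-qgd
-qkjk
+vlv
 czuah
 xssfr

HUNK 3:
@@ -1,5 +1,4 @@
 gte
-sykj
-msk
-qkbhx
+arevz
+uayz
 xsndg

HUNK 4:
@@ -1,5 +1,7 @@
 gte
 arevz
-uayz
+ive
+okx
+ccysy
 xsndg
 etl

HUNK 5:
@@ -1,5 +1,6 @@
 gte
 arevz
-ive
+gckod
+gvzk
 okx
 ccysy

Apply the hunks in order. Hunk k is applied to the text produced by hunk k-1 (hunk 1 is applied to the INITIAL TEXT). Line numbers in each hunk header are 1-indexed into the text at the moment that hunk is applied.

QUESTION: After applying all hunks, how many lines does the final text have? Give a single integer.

Hunk 1: at line 3 remove [dit,zwj] add [xsndg,etl,qgd] -> 14 lines: gte sykj msk qkbhx xsndg etl qgd qkjk czuah xssfr yjcs lyjv cvex ryqb
Hunk 2: at line 5 remove [qgd,qkjk] add [vlv] -> 13 lines: gte sykj msk qkbhx xsndg etl vlv czuah xssfr yjcs lyjv cvex ryqb
Hunk 3: at line 1 remove [sykj,msk,qkbhx] add [arevz,uayz] -> 12 lines: gte arevz uayz xsndg etl vlv czuah xssfr yjcs lyjv cvex ryqb
Hunk 4: at line 1 remove [uayz] add [ive,okx,ccysy] -> 14 lines: gte arevz ive okx ccysy xsndg etl vlv czuah xssfr yjcs lyjv cvex ryqb
Hunk 5: at line 1 remove [ive] add [gckod,gvzk] -> 15 lines: gte arevz gckod gvzk okx ccysy xsndg etl vlv czuah xssfr yjcs lyjv cvex ryqb
Final line count: 15

Answer: 15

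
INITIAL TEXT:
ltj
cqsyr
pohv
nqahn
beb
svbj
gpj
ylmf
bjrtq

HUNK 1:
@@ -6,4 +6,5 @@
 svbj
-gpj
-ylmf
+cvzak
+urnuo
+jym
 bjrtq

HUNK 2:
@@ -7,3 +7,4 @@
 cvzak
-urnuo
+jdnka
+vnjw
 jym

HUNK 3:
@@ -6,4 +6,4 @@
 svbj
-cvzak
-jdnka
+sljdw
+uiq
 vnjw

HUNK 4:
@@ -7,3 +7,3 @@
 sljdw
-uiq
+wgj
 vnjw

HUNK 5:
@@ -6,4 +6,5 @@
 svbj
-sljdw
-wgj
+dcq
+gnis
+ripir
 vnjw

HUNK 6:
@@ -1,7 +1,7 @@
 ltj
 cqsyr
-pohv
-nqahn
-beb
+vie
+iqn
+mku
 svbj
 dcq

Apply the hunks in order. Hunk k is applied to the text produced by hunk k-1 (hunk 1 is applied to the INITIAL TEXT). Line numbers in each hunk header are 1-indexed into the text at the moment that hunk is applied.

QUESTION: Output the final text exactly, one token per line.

Hunk 1: at line 6 remove [gpj,ylmf] add [cvzak,urnuo,jym] -> 10 lines: ltj cqsyr pohv nqahn beb svbj cvzak urnuo jym bjrtq
Hunk 2: at line 7 remove [urnuo] add [jdnka,vnjw] -> 11 lines: ltj cqsyr pohv nqahn beb svbj cvzak jdnka vnjw jym bjrtq
Hunk 3: at line 6 remove [cvzak,jdnka] add [sljdw,uiq] -> 11 lines: ltj cqsyr pohv nqahn beb svbj sljdw uiq vnjw jym bjrtq
Hunk 4: at line 7 remove [uiq] add [wgj] -> 11 lines: ltj cqsyr pohv nqahn beb svbj sljdw wgj vnjw jym bjrtq
Hunk 5: at line 6 remove [sljdw,wgj] add [dcq,gnis,ripir] -> 12 lines: ltj cqsyr pohv nqahn beb svbj dcq gnis ripir vnjw jym bjrtq
Hunk 6: at line 1 remove [pohv,nqahn,beb] add [vie,iqn,mku] -> 12 lines: ltj cqsyr vie iqn mku svbj dcq gnis ripir vnjw jym bjrtq

Answer: ltj
cqsyr
vie
iqn
mku
svbj
dcq
gnis
ripir
vnjw
jym
bjrtq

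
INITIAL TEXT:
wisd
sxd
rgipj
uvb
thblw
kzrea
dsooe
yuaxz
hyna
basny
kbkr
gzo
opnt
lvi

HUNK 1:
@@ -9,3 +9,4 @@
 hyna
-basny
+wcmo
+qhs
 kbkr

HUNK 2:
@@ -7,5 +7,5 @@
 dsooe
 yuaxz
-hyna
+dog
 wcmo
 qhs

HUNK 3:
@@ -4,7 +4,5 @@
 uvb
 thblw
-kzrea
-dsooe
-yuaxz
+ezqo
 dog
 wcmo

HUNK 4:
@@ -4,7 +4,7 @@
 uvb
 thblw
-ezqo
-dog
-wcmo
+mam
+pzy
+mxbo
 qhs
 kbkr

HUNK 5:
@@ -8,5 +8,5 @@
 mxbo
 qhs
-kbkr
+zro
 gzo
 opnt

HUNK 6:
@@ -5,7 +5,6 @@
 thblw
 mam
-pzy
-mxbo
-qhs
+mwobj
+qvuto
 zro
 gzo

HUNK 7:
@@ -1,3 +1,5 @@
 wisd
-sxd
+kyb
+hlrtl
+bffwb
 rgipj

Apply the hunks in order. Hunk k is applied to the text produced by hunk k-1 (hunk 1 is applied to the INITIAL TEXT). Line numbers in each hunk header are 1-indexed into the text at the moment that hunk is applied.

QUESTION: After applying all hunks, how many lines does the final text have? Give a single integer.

Answer: 14

Derivation:
Hunk 1: at line 9 remove [basny] add [wcmo,qhs] -> 15 lines: wisd sxd rgipj uvb thblw kzrea dsooe yuaxz hyna wcmo qhs kbkr gzo opnt lvi
Hunk 2: at line 7 remove [hyna] add [dog] -> 15 lines: wisd sxd rgipj uvb thblw kzrea dsooe yuaxz dog wcmo qhs kbkr gzo opnt lvi
Hunk 3: at line 4 remove [kzrea,dsooe,yuaxz] add [ezqo] -> 13 lines: wisd sxd rgipj uvb thblw ezqo dog wcmo qhs kbkr gzo opnt lvi
Hunk 4: at line 4 remove [ezqo,dog,wcmo] add [mam,pzy,mxbo] -> 13 lines: wisd sxd rgipj uvb thblw mam pzy mxbo qhs kbkr gzo opnt lvi
Hunk 5: at line 8 remove [kbkr] add [zro] -> 13 lines: wisd sxd rgipj uvb thblw mam pzy mxbo qhs zro gzo opnt lvi
Hunk 6: at line 5 remove [pzy,mxbo,qhs] add [mwobj,qvuto] -> 12 lines: wisd sxd rgipj uvb thblw mam mwobj qvuto zro gzo opnt lvi
Hunk 7: at line 1 remove [sxd] add [kyb,hlrtl,bffwb] -> 14 lines: wisd kyb hlrtl bffwb rgipj uvb thblw mam mwobj qvuto zro gzo opnt lvi
Final line count: 14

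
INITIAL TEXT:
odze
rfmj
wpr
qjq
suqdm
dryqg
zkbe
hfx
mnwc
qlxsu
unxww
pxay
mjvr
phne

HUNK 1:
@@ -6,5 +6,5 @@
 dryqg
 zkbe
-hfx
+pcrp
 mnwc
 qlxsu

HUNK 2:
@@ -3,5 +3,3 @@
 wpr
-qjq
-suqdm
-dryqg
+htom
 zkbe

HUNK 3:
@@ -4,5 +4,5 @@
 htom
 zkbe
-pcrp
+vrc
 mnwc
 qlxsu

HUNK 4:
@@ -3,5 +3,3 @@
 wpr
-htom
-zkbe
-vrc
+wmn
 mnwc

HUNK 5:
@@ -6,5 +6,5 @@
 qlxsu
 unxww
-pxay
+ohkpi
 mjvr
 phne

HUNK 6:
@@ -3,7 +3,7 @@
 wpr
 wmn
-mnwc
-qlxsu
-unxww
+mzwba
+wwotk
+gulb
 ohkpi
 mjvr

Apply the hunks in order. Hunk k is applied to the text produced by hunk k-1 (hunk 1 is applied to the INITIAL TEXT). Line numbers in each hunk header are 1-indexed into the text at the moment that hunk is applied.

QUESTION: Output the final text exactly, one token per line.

Answer: odze
rfmj
wpr
wmn
mzwba
wwotk
gulb
ohkpi
mjvr
phne

Derivation:
Hunk 1: at line 6 remove [hfx] add [pcrp] -> 14 lines: odze rfmj wpr qjq suqdm dryqg zkbe pcrp mnwc qlxsu unxww pxay mjvr phne
Hunk 2: at line 3 remove [qjq,suqdm,dryqg] add [htom] -> 12 lines: odze rfmj wpr htom zkbe pcrp mnwc qlxsu unxww pxay mjvr phne
Hunk 3: at line 4 remove [pcrp] add [vrc] -> 12 lines: odze rfmj wpr htom zkbe vrc mnwc qlxsu unxww pxay mjvr phne
Hunk 4: at line 3 remove [htom,zkbe,vrc] add [wmn] -> 10 lines: odze rfmj wpr wmn mnwc qlxsu unxww pxay mjvr phne
Hunk 5: at line 6 remove [pxay] add [ohkpi] -> 10 lines: odze rfmj wpr wmn mnwc qlxsu unxww ohkpi mjvr phne
Hunk 6: at line 3 remove [mnwc,qlxsu,unxww] add [mzwba,wwotk,gulb] -> 10 lines: odze rfmj wpr wmn mzwba wwotk gulb ohkpi mjvr phne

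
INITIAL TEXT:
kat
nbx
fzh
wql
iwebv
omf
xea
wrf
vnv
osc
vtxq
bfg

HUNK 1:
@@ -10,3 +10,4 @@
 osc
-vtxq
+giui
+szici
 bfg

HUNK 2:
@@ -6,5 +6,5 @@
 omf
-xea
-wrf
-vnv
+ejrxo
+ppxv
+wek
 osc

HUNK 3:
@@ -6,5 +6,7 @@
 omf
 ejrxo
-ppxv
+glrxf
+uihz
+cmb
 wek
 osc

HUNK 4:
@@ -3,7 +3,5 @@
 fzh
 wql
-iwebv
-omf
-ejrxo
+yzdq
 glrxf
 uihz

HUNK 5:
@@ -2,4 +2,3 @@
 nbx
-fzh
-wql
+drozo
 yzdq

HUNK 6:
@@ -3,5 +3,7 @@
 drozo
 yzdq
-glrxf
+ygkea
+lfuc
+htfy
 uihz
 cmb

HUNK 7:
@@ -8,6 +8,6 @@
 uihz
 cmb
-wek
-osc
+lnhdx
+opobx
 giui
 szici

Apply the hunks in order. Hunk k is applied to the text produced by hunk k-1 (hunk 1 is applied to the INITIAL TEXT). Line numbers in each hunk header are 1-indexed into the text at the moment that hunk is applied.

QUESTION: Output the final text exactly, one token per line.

Hunk 1: at line 10 remove [vtxq] add [giui,szici] -> 13 lines: kat nbx fzh wql iwebv omf xea wrf vnv osc giui szici bfg
Hunk 2: at line 6 remove [xea,wrf,vnv] add [ejrxo,ppxv,wek] -> 13 lines: kat nbx fzh wql iwebv omf ejrxo ppxv wek osc giui szici bfg
Hunk 3: at line 6 remove [ppxv] add [glrxf,uihz,cmb] -> 15 lines: kat nbx fzh wql iwebv omf ejrxo glrxf uihz cmb wek osc giui szici bfg
Hunk 4: at line 3 remove [iwebv,omf,ejrxo] add [yzdq] -> 13 lines: kat nbx fzh wql yzdq glrxf uihz cmb wek osc giui szici bfg
Hunk 5: at line 2 remove [fzh,wql] add [drozo] -> 12 lines: kat nbx drozo yzdq glrxf uihz cmb wek osc giui szici bfg
Hunk 6: at line 3 remove [glrxf] add [ygkea,lfuc,htfy] -> 14 lines: kat nbx drozo yzdq ygkea lfuc htfy uihz cmb wek osc giui szici bfg
Hunk 7: at line 8 remove [wek,osc] add [lnhdx,opobx] -> 14 lines: kat nbx drozo yzdq ygkea lfuc htfy uihz cmb lnhdx opobx giui szici bfg

Answer: kat
nbx
drozo
yzdq
ygkea
lfuc
htfy
uihz
cmb
lnhdx
opobx
giui
szici
bfg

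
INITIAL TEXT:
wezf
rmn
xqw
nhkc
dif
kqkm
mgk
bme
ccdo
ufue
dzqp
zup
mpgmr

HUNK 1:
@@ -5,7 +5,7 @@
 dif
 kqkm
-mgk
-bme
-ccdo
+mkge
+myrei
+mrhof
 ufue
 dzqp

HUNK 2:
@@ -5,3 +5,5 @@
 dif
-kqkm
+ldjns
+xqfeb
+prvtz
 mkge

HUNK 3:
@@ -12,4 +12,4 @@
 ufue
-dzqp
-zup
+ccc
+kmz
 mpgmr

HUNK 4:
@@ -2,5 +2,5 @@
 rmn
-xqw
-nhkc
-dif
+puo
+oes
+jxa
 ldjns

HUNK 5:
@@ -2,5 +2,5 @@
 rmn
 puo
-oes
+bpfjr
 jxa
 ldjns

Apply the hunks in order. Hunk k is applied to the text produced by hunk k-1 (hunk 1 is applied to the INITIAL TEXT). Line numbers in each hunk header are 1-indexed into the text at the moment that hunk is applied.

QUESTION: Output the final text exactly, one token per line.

Answer: wezf
rmn
puo
bpfjr
jxa
ldjns
xqfeb
prvtz
mkge
myrei
mrhof
ufue
ccc
kmz
mpgmr

Derivation:
Hunk 1: at line 5 remove [mgk,bme,ccdo] add [mkge,myrei,mrhof] -> 13 lines: wezf rmn xqw nhkc dif kqkm mkge myrei mrhof ufue dzqp zup mpgmr
Hunk 2: at line 5 remove [kqkm] add [ldjns,xqfeb,prvtz] -> 15 lines: wezf rmn xqw nhkc dif ldjns xqfeb prvtz mkge myrei mrhof ufue dzqp zup mpgmr
Hunk 3: at line 12 remove [dzqp,zup] add [ccc,kmz] -> 15 lines: wezf rmn xqw nhkc dif ldjns xqfeb prvtz mkge myrei mrhof ufue ccc kmz mpgmr
Hunk 4: at line 2 remove [xqw,nhkc,dif] add [puo,oes,jxa] -> 15 lines: wezf rmn puo oes jxa ldjns xqfeb prvtz mkge myrei mrhof ufue ccc kmz mpgmr
Hunk 5: at line 2 remove [oes] add [bpfjr] -> 15 lines: wezf rmn puo bpfjr jxa ldjns xqfeb prvtz mkge myrei mrhof ufue ccc kmz mpgmr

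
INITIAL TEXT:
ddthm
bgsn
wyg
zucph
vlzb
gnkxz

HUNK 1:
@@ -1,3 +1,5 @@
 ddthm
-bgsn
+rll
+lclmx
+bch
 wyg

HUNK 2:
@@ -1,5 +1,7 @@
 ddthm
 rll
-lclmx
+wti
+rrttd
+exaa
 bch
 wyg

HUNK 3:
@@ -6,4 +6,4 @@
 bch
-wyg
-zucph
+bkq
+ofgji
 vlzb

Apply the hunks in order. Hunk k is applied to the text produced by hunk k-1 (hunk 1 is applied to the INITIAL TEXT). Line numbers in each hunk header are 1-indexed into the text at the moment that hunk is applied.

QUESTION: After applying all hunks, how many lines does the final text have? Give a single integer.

Hunk 1: at line 1 remove [bgsn] add [rll,lclmx,bch] -> 8 lines: ddthm rll lclmx bch wyg zucph vlzb gnkxz
Hunk 2: at line 1 remove [lclmx] add [wti,rrttd,exaa] -> 10 lines: ddthm rll wti rrttd exaa bch wyg zucph vlzb gnkxz
Hunk 3: at line 6 remove [wyg,zucph] add [bkq,ofgji] -> 10 lines: ddthm rll wti rrttd exaa bch bkq ofgji vlzb gnkxz
Final line count: 10

Answer: 10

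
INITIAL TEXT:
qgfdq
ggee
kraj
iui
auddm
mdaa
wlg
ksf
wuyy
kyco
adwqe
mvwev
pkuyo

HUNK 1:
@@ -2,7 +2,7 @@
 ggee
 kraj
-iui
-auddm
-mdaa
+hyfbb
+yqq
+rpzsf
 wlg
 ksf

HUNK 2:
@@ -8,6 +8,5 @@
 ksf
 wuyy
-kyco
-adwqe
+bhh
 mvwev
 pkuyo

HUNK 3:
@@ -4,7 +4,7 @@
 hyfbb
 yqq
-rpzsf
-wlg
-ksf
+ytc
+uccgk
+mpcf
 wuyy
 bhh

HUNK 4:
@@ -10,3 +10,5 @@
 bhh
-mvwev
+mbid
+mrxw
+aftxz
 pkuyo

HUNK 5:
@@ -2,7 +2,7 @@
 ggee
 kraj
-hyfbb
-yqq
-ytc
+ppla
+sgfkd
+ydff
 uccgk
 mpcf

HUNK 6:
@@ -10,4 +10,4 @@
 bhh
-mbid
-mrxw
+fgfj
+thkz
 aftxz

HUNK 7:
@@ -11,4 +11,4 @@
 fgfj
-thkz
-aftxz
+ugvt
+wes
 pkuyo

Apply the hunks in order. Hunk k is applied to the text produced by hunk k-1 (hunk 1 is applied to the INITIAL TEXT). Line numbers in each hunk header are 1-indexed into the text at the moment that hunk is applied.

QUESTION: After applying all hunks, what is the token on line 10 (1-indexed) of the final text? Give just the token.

Hunk 1: at line 2 remove [iui,auddm,mdaa] add [hyfbb,yqq,rpzsf] -> 13 lines: qgfdq ggee kraj hyfbb yqq rpzsf wlg ksf wuyy kyco adwqe mvwev pkuyo
Hunk 2: at line 8 remove [kyco,adwqe] add [bhh] -> 12 lines: qgfdq ggee kraj hyfbb yqq rpzsf wlg ksf wuyy bhh mvwev pkuyo
Hunk 3: at line 4 remove [rpzsf,wlg,ksf] add [ytc,uccgk,mpcf] -> 12 lines: qgfdq ggee kraj hyfbb yqq ytc uccgk mpcf wuyy bhh mvwev pkuyo
Hunk 4: at line 10 remove [mvwev] add [mbid,mrxw,aftxz] -> 14 lines: qgfdq ggee kraj hyfbb yqq ytc uccgk mpcf wuyy bhh mbid mrxw aftxz pkuyo
Hunk 5: at line 2 remove [hyfbb,yqq,ytc] add [ppla,sgfkd,ydff] -> 14 lines: qgfdq ggee kraj ppla sgfkd ydff uccgk mpcf wuyy bhh mbid mrxw aftxz pkuyo
Hunk 6: at line 10 remove [mbid,mrxw] add [fgfj,thkz] -> 14 lines: qgfdq ggee kraj ppla sgfkd ydff uccgk mpcf wuyy bhh fgfj thkz aftxz pkuyo
Hunk 7: at line 11 remove [thkz,aftxz] add [ugvt,wes] -> 14 lines: qgfdq ggee kraj ppla sgfkd ydff uccgk mpcf wuyy bhh fgfj ugvt wes pkuyo
Final line 10: bhh

Answer: bhh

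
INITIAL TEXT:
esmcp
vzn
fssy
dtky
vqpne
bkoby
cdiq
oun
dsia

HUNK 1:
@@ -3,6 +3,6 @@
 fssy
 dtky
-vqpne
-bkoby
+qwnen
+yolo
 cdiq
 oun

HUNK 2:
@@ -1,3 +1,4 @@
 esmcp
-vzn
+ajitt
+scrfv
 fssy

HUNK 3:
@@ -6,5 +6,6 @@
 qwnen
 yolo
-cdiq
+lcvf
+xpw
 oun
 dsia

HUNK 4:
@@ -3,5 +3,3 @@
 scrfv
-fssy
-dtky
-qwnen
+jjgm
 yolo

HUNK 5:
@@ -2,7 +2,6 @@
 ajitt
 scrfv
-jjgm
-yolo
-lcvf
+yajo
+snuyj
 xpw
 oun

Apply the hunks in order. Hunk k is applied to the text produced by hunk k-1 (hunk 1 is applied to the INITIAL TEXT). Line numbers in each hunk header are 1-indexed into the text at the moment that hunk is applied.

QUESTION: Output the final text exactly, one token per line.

Answer: esmcp
ajitt
scrfv
yajo
snuyj
xpw
oun
dsia

Derivation:
Hunk 1: at line 3 remove [vqpne,bkoby] add [qwnen,yolo] -> 9 lines: esmcp vzn fssy dtky qwnen yolo cdiq oun dsia
Hunk 2: at line 1 remove [vzn] add [ajitt,scrfv] -> 10 lines: esmcp ajitt scrfv fssy dtky qwnen yolo cdiq oun dsia
Hunk 3: at line 6 remove [cdiq] add [lcvf,xpw] -> 11 lines: esmcp ajitt scrfv fssy dtky qwnen yolo lcvf xpw oun dsia
Hunk 4: at line 3 remove [fssy,dtky,qwnen] add [jjgm] -> 9 lines: esmcp ajitt scrfv jjgm yolo lcvf xpw oun dsia
Hunk 5: at line 2 remove [jjgm,yolo,lcvf] add [yajo,snuyj] -> 8 lines: esmcp ajitt scrfv yajo snuyj xpw oun dsia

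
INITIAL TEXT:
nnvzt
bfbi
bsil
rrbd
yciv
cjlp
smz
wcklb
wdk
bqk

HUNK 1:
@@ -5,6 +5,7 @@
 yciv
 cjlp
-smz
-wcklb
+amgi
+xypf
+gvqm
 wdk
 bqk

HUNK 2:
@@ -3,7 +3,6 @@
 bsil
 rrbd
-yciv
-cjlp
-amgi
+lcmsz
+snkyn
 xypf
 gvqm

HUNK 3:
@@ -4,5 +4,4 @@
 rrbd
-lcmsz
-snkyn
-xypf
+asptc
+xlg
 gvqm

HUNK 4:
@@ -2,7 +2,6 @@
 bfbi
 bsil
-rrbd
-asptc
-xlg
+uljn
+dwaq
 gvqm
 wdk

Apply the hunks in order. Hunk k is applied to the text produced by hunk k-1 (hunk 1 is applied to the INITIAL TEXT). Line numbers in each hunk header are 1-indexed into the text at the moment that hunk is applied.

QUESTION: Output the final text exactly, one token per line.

Hunk 1: at line 5 remove [smz,wcklb] add [amgi,xypf,gvqm] -> 11 lines: nnvzt bfbi bsil rrbd yciv cjlp amgi xypf gvqm wdk bqk
Hunk 2: at line 3 remove [yciv,cjlp,amgi] add [lcmsz,snkyn] -> 10 lines: nnvzt bfbi bsil rrbd lcmsz snkyn xypf gvqm wdk bqk
Hunk 3: at line 4 remove [lcmsz,snkyn,xypf] add [asptc,xlg] -> 9 lines: nnvzt bfbi bsil rrbd asptc xlg gvqm wdk bqk
Hunk 4: at line 2 remove [rrbd,asptc,xlg] add [uljn,dwaq] -> 8 lines: nnvzt bfbi bsil uljn dwaq gvqm wdk bqk

Answer: nnvzt
bfbi
bsil
uljn
dwaq
gvqm
wdk
bqk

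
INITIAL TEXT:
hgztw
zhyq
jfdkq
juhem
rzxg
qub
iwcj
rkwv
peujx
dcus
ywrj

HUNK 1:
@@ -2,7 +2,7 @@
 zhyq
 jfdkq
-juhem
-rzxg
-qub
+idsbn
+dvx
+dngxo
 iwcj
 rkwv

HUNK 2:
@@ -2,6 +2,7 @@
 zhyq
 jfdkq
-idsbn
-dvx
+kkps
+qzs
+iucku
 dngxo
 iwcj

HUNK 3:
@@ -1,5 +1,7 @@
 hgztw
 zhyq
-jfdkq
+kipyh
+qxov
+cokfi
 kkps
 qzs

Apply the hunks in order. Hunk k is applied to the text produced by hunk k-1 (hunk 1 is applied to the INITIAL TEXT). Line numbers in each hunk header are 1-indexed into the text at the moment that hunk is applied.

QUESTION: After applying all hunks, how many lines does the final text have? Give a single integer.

Answer: 14

Derivation:
Hunk 1: at line 2 remove [juhem,rzxg,qub] add [idsbn,dvx,dngxo] -> 11 lines: hgztw zhyq jfdkq idsbn dvx dngxo iwcj rkwv peujx dcus ywrj
Hunk 2: at line 2 remove [idsbn,dvx] add [kkps,qzs,iucku] -> 12 lines: hgztw zhyq jfdkq kkps qzs iucku dngxo iwcj rkwv peujx dcus ywrj
Hunk 3: at line 1 remove [jfdkq] add [kipyh,qxov,cokfi] -> 14 lines: hgztw zhyq kipyh qxov cokfi kkps qzs iucku dngxo iwcj rkwv peujx dcus ywrj
Final line count: 14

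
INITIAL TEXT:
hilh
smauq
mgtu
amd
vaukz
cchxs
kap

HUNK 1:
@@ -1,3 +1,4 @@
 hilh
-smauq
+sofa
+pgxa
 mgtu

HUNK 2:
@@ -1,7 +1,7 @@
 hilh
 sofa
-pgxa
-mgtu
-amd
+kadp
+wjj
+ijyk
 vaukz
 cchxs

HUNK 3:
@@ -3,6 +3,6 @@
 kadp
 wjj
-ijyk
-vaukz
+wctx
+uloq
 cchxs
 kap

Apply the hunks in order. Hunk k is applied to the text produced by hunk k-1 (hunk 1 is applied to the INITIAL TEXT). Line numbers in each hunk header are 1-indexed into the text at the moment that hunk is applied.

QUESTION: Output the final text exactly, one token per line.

Answer: hilh
sofa
kadp
wjj
wctx
uloq
cchxs
kap

Derivation:
Hunk 1: at line 1 remove [smauq] add [sofa,pgxa] -> 8 lines: hilh sofa pgxa mgtu amd vaukz cchxs kap
Hunk 2: at line 1 remove [pgxa,mgtu,amd] add [kadp,wjj,ijyk] -> 8 lines: hilh sofa kadp wjj ijyk vaukz cchxs kap
Hunk 3: at line 3 remove [ijyk,vaukz] add [wctx,uloq] -> 8 lines: hilh sofa kadp wjj wctx uloq cchxs kap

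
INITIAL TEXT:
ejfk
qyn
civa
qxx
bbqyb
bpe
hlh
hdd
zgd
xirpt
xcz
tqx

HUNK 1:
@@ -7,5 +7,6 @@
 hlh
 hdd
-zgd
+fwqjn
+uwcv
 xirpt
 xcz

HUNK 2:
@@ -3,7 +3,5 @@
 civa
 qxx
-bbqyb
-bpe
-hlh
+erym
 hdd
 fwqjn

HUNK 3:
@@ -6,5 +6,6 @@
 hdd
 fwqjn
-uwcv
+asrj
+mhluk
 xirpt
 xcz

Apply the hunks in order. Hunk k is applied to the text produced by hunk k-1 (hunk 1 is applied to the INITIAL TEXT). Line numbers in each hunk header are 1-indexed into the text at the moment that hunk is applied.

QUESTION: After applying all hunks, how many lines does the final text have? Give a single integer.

Answer: 12

Derivation:
Hunk 1: at line 7 remove [zgd] add [fwqjn,uwcv] -> 13 lines: ejfk qyn civa qxx bbqyb bpe hlh hdd fwqjn uwcv xirpt xcz tqx
Hunk 2: at line 3 remove [bbqyb,bpe,hlh] add [erym] -> 11 lines: ejfk qyn civa qxx erym hdd fwqjn uwcv xirpt xcz tqx
Hunk 3: at line 6 remove [uwcv] add [asrj,mhluk] -> 12 lines: ejfk qyn civa qxx erym hdd fwqjn asrj mhluk xirpt xcz tqx
Final line count: 12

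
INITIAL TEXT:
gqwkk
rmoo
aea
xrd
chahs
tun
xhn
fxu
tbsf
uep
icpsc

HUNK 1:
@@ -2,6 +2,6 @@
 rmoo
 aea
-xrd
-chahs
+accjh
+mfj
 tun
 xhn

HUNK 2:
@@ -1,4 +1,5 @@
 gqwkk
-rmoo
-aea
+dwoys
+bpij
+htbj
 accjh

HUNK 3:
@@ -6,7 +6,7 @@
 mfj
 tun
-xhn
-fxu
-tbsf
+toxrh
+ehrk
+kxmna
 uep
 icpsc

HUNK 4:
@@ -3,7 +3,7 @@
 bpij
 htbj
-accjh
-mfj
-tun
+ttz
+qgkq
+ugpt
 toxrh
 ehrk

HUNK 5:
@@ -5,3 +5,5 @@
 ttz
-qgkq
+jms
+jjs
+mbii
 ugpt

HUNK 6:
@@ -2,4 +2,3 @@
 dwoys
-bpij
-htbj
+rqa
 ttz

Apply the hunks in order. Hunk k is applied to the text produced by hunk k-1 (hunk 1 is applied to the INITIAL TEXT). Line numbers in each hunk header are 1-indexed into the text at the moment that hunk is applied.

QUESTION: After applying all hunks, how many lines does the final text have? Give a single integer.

Hunk 1: at line 2 remove [xrd,chahs] add [accjh,mfj] -> 11 lines: gqwkk rmoo aea accjh mfj tun xhn fxu tbsf uep icpsc
Hunk 2: at line 1 remove [rmoo,aea] add [dwoys,bpij,htbj] -> 12 lines: gqwkk dwoys bpij htbj accjh mfj tun xhn fxu tbsf uep icpsc
Hunk 3: at line 6 remove [xhn,fxu,tbsf] add [toxrh,ehrk,kxmna] -> 12 lines: gqwkk dwoys bpij htbj accjh mfj tun toxrh ehrk kxmna uep icpsc
Hunk 4: at line 3 remove [accjh,mfj,tun] add [ttz,qgkq,ugpt] -> 12 lines: gqwkk dwoys bpij htbj ttz qgkq ugpt toxrh ehrk kxmna uep icpsc
Hunk 5: at line 5 remove [qgkq] add [jms,jjs,mbii] -> 14 lines: gqwkk dwoys bpij htbj ttz jms jjs mbii ugpt toxrh ehrk kxmna uep icpsc
Hunk 6: at line 2 remove [bpij,htbj] add [rqa] -> 13 lines: gqwkk dwoys rqa ttz jms jjs mbii ugpt toxrh ehrk kxmna uep icpsc
Final line count: 13

Answer: 13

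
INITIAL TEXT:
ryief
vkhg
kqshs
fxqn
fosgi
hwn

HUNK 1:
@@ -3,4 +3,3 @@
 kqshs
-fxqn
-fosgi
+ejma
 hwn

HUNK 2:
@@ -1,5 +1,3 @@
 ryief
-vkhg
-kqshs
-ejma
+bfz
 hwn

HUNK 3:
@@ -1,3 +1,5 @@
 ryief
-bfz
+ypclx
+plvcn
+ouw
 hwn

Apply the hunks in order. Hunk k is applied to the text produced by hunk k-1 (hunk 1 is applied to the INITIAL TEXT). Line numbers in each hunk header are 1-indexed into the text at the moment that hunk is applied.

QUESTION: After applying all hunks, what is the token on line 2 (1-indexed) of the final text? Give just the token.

Hunk 1: at line 3 remove [fxqn,fosgi] add [ejma] -> 5 lines: ryief vkhg kqshs ejma hwn
Hunk 2: at line 1 remove [vkhg,kqshs,ejma] add [bfz] -> 3 lines: ryief bfz hwn
Hunk 3: at line 1 remove [bfz] add [ypclx,plvcn,ouw] -> 5 lines: ryief ypclx plvcn ouw hwn
Final line 2: ypclx

Answer: ypclx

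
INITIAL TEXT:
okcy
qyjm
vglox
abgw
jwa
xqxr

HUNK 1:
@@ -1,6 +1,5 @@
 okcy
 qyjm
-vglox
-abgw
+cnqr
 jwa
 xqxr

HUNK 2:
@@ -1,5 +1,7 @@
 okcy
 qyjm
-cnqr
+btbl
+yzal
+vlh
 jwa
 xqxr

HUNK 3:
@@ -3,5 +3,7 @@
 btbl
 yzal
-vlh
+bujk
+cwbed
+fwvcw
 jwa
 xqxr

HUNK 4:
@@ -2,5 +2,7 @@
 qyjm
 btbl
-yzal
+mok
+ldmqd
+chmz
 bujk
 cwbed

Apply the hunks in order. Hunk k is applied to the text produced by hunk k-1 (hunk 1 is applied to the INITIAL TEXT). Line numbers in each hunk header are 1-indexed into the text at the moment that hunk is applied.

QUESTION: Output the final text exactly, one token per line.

Hunk 1: at line 1 remove [vglox,abgw] add [cnqr] -> 5 lines: okcy qyjm cnqr jwa xqxr
Hunk 2: at line 1 remove [cnqr] add [btbl,yzal,vlh] -> 7 lines: okcy qyjm btbl yzal vlh jwa xqxr
Hunk 3: at line 3 remove [vlh] add [bujk,cwbed,fwvcw] -> 9 lines: okcy qyjm btbl yzal bujk cwbed fwvcw jwa xqxr
Hunk 4: at line 2 remove [yzal] add [mok,ldmqd,chmz] -> 11 lines: okcy qyjm btbl mok ldmqd chmz bujk cwbed fwvcw jwa xqxr

Answer: okcy
qyjm
btbl
mok
ldmqd
chmz
bujk
cwbed
fwvcw
jwa
xqxr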